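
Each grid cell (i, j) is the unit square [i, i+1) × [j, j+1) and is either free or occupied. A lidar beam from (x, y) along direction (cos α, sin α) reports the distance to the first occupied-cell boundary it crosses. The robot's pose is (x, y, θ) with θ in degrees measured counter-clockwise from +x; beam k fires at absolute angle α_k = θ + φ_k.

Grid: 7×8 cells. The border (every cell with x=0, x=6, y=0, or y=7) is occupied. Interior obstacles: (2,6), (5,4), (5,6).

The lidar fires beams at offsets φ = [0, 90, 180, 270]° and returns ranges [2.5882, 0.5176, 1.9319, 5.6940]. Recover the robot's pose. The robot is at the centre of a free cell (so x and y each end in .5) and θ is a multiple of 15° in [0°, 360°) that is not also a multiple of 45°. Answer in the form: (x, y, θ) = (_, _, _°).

(x, y, θ) = (3.5, 1.5, 165°)

Enumerate (i+0.5, j+0.5, θ) over the 27 free cells and 16 admissible headings. For each, cast all 4 beams and compare to the given ranges.
  (4.5, 1.5, 255°): beam 1 = 0.5176 ≠ 2.5882 ✗
  (1.5, 1.5, 120°): beam 1 = 1.0000 ≠ 2.5882 ✗
  (1.5, 1.5, 210°): beam 1 = 0.5774 ≠ 2.5882 ✗
  (3.5, 5.5, 15°): beam 1 = 1.9319 ≠ 2.5882 ✗
  (4.5, 1.5, 210°): beam 1 = 1.0000 ≠ 2.5882 ✗
  …
  (3.5, 1.5, 165°): r_1=2.5882, r_2=0.5176, r_3=1.9319, r_4=5.6940 — all match ✓
Only this pose fits every beam.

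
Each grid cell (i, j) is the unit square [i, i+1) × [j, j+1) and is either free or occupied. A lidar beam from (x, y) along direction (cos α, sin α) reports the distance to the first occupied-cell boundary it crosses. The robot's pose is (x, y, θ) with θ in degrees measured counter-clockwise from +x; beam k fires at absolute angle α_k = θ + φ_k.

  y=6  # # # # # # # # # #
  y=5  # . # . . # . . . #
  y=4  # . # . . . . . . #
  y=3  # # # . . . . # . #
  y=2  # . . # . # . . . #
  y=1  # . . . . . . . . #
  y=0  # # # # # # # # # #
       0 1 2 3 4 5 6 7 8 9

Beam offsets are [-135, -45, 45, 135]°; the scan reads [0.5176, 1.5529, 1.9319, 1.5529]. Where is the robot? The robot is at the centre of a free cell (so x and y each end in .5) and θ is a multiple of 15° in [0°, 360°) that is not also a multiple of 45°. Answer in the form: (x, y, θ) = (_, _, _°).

Enumerate (i+0.5, j+0.5, θ) over the 32 free cells and 16 admissible headings. For each, cast all 4 beams and compare to the given ranges.
  (6.5, 1.5, 285°): beam 1 = 1.0000 ≠ 0.5176 ✗
  (4.5, 3.5, 150°): beam 1 = 4.6587 ≠ 0.5176 ✗
  (5.5, 1.5, 345°): beam 1 = 1.0000 ≠ 0.5176 ✗
  …
  (3.5, 4.5, 330°): r_1=0.5176, r_2=1.5529, r_3=1.9319, r_4=1.5529 — all match ✓
Only this pose fits every beam.

(x, y, θ) = (3.5, 4.5, 330°)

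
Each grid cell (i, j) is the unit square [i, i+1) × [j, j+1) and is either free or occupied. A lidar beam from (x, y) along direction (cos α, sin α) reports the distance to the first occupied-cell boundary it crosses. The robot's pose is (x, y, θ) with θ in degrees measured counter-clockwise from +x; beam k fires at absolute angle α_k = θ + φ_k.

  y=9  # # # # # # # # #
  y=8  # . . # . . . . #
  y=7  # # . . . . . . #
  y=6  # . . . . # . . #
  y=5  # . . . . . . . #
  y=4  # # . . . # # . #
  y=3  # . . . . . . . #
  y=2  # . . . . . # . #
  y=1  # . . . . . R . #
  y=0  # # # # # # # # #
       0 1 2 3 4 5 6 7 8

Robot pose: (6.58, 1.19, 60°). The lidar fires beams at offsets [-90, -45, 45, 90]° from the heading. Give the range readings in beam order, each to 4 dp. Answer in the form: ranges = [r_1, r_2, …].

ranges = [0.3800, 1.4701, 0.8386, 5.6200]

beam 1: φ=-90°, α=330°
  cosα=0.8660 sinα=-0.5000 | (6,1) | tMaxX 0.4850 tMaxY 0.3800 | tΔX 1.1547 tΔY 2.0000
    t=0.3800 [y] (6,0) — stop
  → r_1 = 0.3800
beam 2: φ=-45°, α=15°
  cosα=0.9659 sinα=0.2588 | (6,1) | tMaxX 0.4348 tMaxY 3.1296 | tΔX 1.0353 tΔY 3.8637
    t=0.4348 [x] (7,1)
    t=1.4701 [x] (8,1) — stop
  → r_2 = 1.4701
beam 3: φ=45°, α=105°
  cosα=-0.2588 sinα=0.9659 | (6,1) | tMaxX 2.2409 tMaxY 0.8386 | tΔX 3.8637 tΔY 1.0353
    t=0.8386 [y] (6,2) — stop
  → r_3 = 0.8386
beam 4: φ=90°, α=150°
  cosα=-0.8660 sinα=0.5000 | (6,1) | tMaxX 0.6697 tMaxY 1.6200 | tΔX 1.1547 tΔY 2.0000
    t=0.6697 [x] (5,1)
    t=1.6200 [y] (5,2)
    t=1.8244 [x] (4,2)
    t=2.9791 [x] (3,2)
    t=3.6200 [y] (3,3)
    t=4.1338 [x] (2,3)
    t=5.2885 [x] (1,3)
    t=5.6200 [y] (1,4) — stop
  → r_4 = 5.6200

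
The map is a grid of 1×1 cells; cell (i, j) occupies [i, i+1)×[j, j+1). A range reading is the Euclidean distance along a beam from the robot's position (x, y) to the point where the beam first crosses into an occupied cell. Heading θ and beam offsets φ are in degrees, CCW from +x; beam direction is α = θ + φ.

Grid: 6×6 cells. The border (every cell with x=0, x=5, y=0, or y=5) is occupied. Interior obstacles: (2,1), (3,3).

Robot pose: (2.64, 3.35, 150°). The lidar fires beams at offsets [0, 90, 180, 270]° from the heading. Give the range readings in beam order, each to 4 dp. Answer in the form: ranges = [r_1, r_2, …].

beam 1: φ=0°, α=150°
  dir = (cos 150°, sin 150°) = (-0.8660, 0.5000); from cell (2,3)
  next x-line at t=0.7390, next y-line at t=1.3000; Δt_x=1.1547, Δt_y=2.0000
    x: enter (1,3) at t=0.7390
    y: enter (1,4) at t=1.3000
    x: enter (0,4) at t=1.8937 ← occupied
  → r_1 = 1.8937
beam 2: φ=90°, α=240°
  dir = (cos 240°, sin 240°) = (-0.5000, -0.8660); from cell (2,3)
  next x-line at t=1.2800, next y-line at t=0.4041; Δt_x=2.0000, Δt_y=1.1547
    y: enter (2,2) at t=0.4041
    x: enter (1,2) at t=1.2800
    y: enter (1,1) at t=1.5588
    y: enter (1,0) at t=2.7135 ← occupied
  → r_2 = 2.7135
beam 3: φ=180°, α=330°
  dir = (cos 330°, sin 330°) = (0.8660, -0.5000); from cell (2,3)
  next x-line at t=0.4157, next y-line at t=0.7000; Δt_x=1.1547, Δt_y=2.0000
    x: enter (3,3) at t=0.4157 ← occupied
  → r_3 = 0.4157
beam 4: φ=270°, α=60°
  dir = (cos 60°, sin 60°) = (0.5000, 0.8660); from cell (2,3)
  next x-line at t=0.7200, next y-line at t=0.7506; Δt_x=2.0000, Δt_y=1.1547
    x: enter (3,3) at t=0.7200 ← occupied
  → r_4 = 0.7200

ranges = [1.8937, 2.7135, 0.4157, 0.7200]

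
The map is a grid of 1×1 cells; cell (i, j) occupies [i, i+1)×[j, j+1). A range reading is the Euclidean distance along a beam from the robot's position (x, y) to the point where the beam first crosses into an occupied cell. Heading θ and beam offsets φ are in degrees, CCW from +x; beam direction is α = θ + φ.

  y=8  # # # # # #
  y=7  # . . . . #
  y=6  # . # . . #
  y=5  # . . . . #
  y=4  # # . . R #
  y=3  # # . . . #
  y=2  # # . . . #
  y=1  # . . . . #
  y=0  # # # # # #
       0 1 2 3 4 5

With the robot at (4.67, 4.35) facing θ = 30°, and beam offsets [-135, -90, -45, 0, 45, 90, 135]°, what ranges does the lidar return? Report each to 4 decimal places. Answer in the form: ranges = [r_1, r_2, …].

beam 1: φ=-135°, α=255°
  dir = (cos 255°, sin 255°) = (-0.2588, -0.9659); from cell (4,4)
  next x-line at t=2.5887, next y-line at t=0.3623; Δt_x=3.8637, Δt_y=1.0353
    y: enter (4,3) at t=0.3623
    y: enter (4,2) at t=1.3976
    y: enter (4,1) at t=2.4329
    x: enter (3,1) at t=2.5887
    y: enter (3,0) at t=3.4682 ← occupied
  → r_1 = 3.4682
beam 2: φ=-90°, α=300°
  dir = (cos 300°, sin 300°) = (0.5000, -0.8660); from cell (4,4)
  next x-line at t=0.6600, next y-line at t=0.4041; Δt_x=2.0000, Δt_y=1.1547
    y: enter (4,3) at t=0.4041
    x: enter (5,3) at t=0.6600 ← occupied
  → r_2 = 0.6600
beam 3: φ=-45°, α=345°
  dir = (cos 345°, sin 345°) = (0.9659, -0.2588); from cell (4,4)
  next x-line at t=0.3416, next y-line at t=1.3523; Δt_x=1.0353, Δt_y=3.8637
    x: enter (5,4) at t=0.3416 ← occupied
  → r_3 = 0.3416
beam 4: φ=0°, α=30°
  dir = (cos 30°, sin 30°) = (0.8660, 0.5000); from cell (4,4)
  next x-line at t=0.3811, next y-line at t=1.3000; Δt_x=1.1547, Δt_y=2.0000
    x: enter (5,4) at t=0.3811 ← occupied
  → r_4 = 0.3811
beam 5: φ=45°, α=75°
  dir = (cos 75°, sin 75°) = (0.2588, 0.9659); from cell (4,4)
  next x-line at t=1.2750, next y-line at t=0.6729; Δt_x=3.8637, Δt_y=1.0353
    y: enter (4,5) at t=0.6729
    x: enter (5,5) at t=1.2750 ← occupied
  → r_5 = 1.2750
beam 6: φ=90°, α=120°
  dir = (cos 120°, sin 120°) = (-0.5000, 0.8660); from cell (4,4)
  next x-line at t=1.3400, next y-line at t=0.7506; Δt_x=2.0000, Δt_y=1.1547
    y: enter (4,5) at t=0.7506
    x: enter (3,5) at t=1.3400
    y: enter (3,6) at t=1.9053
    y: enter (3,7) at t=3.0600
    x: enter (2,7) at t=3.3400
    y: enter (2,8) at t=4.2147 ← occupied
  → r_6 = 4.2147
beam 7: φ=135°, α=165°
  dir = (cos 165°, sin 165°) = (-0.9659, 0.2588); from cell (4,4)
  next x-line at t=0.6936, next y-line at t=2.5114; Δt_x=1.0353, Δt_y=3.8637
    x: enter (3,4) at t=0.6936
    x: enter (2,4) at t=1.7289
    y: enter (2,5) at t=2.5114
    x: enter (1,5) at t=2.7642
    x: enter (0,5) at t=3.7995 ← occupied
  → r_7 = 3.7995

ranges = [3.4682, 0.6600, 0.3416, 0.3811, 1.2750, 4.2147, 3.7995]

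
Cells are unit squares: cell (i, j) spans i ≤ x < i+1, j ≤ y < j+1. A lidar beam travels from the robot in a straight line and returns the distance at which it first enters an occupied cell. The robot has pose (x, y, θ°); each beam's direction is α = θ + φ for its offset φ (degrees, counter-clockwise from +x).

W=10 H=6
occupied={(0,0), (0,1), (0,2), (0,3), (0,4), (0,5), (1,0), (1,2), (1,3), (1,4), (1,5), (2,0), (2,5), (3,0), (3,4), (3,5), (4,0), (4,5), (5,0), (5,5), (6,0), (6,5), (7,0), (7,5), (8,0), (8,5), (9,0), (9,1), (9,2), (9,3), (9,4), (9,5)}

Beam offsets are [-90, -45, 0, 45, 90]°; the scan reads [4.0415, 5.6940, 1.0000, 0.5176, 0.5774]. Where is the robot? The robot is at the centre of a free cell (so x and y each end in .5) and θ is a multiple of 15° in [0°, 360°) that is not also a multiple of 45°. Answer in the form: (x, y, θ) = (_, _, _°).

Candidates: 28 free-cell centres × 16 headings = 448 poses. Raycast each; keep the one whose scan matches to 4 dp.
  (5.5, 1.5, 105°): beam 1 = 3.6235 ≠ 4.0415 ✗
  (8.5, 4.5, 120°): beam 1 = 0.5774 ≠ 4.0415 ✗
  (4.5, 4.5, 255°): beam 1 = 0.5176 ≠ 4.0415 ✗
  (4.5, 1.5, 75°): beam 1 = 1.9319 ≠ 4.0415 ✗
  …
  (7.5, 1.5, 210°): r_1=4.0415, r_2=5.6940, r_3=1.0000, r_4=0.5176, r_5=0.5774 — all match ✓
Unique over the lattice → pose = (7.5, 1.5, 210°).

(x, y, θ) = (7.5, 1.5, 210°)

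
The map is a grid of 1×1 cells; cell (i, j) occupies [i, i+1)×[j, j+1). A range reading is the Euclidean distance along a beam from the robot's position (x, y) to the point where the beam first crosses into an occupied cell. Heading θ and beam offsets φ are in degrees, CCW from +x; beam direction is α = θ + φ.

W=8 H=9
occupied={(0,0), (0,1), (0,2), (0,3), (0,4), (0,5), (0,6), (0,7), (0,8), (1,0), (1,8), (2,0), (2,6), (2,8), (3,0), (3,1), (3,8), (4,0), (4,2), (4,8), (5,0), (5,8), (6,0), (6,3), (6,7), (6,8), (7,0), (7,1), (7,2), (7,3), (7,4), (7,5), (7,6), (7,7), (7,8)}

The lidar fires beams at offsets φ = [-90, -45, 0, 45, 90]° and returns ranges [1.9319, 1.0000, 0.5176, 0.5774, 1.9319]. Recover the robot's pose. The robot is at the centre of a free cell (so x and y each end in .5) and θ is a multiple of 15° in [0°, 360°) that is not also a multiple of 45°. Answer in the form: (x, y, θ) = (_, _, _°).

(x, y, θ) = (1.5, 4.5, 165°)

Candidates: 37 free-cell centres × 16 headings = 592 poses. Raycast each; keep the one whose scan matches to 4 dp.
  (5.5, 6.5, 300°): beam 1 = 5.1962 ≠ 1.9319 ✗
  (5.5, 7.5, 240°): beam 1 = 1.0000 ≠ 1.9319 ✗
  (2.5, 4.5, 330°): beam 1 = 3.0000 ≠ 1.9319 ✗
  (3.5, 3.5, 285°): beam 1 = 2.5882 ≠ 1.9319 ✗
  …
  (1.5, 4.5, 165°): r_1=1.9319, r_2=1.0000, r_3=0.5176, r_4=0.5774, r_5=1.9319 — all match ✓
Only this pose fits every beam.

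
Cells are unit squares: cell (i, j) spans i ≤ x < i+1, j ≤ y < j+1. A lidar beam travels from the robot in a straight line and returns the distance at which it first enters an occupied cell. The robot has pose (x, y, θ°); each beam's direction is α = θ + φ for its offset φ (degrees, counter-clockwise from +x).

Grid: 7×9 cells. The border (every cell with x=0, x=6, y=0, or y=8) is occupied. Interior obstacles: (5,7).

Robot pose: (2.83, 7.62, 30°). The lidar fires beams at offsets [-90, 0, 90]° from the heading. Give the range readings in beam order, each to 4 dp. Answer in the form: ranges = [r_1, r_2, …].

beam 1: φ=-90°, α=300°
  d=(0.5000,-0.8660)  start (2,7)  tX=0.3400 tY=0.7159  stride 1/|dx|=2.0000 1/|dy|=1.1547
    cross x-line → (3,7), t=0.3400
    cross y-line → (3,6), t=0.7159
    cross y-line → (3,5), t=1.8706
    cross x-line → (4,5), t=2.3400
    cross y-line → (4,4), t=3.0253
    cross y-line → (4,3), t=4.1800
    cross x-line → (5,3), t=4.3400
    cross y-line → (5,2), t=5.3347
    cross x-line → (6,2), t=6.3400 (wall)
  → r_1 = 6.3400
beam 2: φ=0°, α=30°
  d=(0.8660,0.5000)  start (2,7)  tX=0.1963 tY=0.7600  stride 1/|dx|=1.1547 1/|dy|=2.0000
    cross x-line → (3,7), t=0.1963
    cross y-line → (3,8), t=0.7600 (wall)
  → r_2 = 0.7600
beam 3: φ=90°, α=120°
  d=(-0.5000,0.8660)  start (2,7)  tX=1.6600 tY=0.4388  stride 1/|dx|=2.0000 1/|dy|=1.1547
    cross y-line → (2,8), t=0.4388 (wall)
  → r_3 = 0.4388

ranges = [6.3400, 0.7600, 0.4388]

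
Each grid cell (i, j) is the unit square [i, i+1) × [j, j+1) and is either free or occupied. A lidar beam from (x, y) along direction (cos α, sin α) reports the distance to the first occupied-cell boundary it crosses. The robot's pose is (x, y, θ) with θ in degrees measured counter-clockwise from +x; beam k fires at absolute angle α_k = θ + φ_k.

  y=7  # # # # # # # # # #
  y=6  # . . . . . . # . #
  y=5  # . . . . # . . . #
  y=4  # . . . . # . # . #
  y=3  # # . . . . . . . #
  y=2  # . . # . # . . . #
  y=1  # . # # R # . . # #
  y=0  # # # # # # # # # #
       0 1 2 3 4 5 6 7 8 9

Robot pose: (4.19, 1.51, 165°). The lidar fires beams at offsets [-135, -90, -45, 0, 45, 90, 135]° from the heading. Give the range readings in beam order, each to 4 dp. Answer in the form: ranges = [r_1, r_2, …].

beam 1: φ=-135°, α=30°
  cosα=0.8660 sinα=0.5000 | (4,1) | tMaxX 0.9353 tMaxY 0.9800 | tΔX 1.1547 tΔY 2.0000
    t=0.9353 [x] (5,1) — stop
  → r_1 = 0.9353
beam 2: φ=-90°, α=75°
  cosα=0.2588 sinα=0.9659 | (4,1) | tMaxX 3.1296 tMaxY 0.5073 | tΔX 3.8637 tΔY 1.0353
    t=0.5073 [y] (4,2)
    t=1.5426 [y] (4,3)
    t=2.5778 [y] (4,4)
    t=3.1296 [x] (5,4) — stop
  → r_2 = 3.1296
beam 3: φ=-45°, α=120°
  cosα=-0.5000 sinα=0.8660 | (4,1) | tMaxX 0.3800 tMaxY 0.5658 | tΔX 2.0000 tΔY 1.1547
    t=0.3800 [x] (3,1) — stop
  → r_3 = 0.3800
beam 4: φ=0°, α=165°
  cosα=-0.9659 sinα=0.2588 | (4,1) | tMaxX 0.1967 tMaxY 1.8932 | tΔX 1.0353 tΔY 3.8637
    t=0.1967 [x] (3,1) — stop
  → r_4 = 0.1967
beam 5: φ=45°, α=210°
  cosα=-0.8660 sinα=-0.5000 | (4,1) | tMaxX 0.2194 tMaxY 1.0200 | tΔX 1.1547 tΔY 2.0000
    t=0.2194 [x] (3,1) — stop
  → r_5 = 0.2194
beam 6: φ=90°, α=255°
  cosα=-0.2588 sinα=-0.9659 | (4,1) | tMaxX 0.7341 tMaxY 0.5280 | tΔX 3.8637 tΔY 1.0353
    t=0.5280 [y] (4,0) — stop
  → r_6 = 0.5280
beam 7: φ=135°, α=300°
  cosα=0.5000 sinα=-0.8660 | (4,1) | tMaxX 1.6200 tMaxY 0.5889 | tΔX 2.0000 tΔY 1.1547
    t=0.5889 [y] (4,0) — stop
  → r_7 = 0.5889

ranges = [0.9353, 3.1296, 0.3800, 0.1967, 0.2194, 0.5280, 0.5889]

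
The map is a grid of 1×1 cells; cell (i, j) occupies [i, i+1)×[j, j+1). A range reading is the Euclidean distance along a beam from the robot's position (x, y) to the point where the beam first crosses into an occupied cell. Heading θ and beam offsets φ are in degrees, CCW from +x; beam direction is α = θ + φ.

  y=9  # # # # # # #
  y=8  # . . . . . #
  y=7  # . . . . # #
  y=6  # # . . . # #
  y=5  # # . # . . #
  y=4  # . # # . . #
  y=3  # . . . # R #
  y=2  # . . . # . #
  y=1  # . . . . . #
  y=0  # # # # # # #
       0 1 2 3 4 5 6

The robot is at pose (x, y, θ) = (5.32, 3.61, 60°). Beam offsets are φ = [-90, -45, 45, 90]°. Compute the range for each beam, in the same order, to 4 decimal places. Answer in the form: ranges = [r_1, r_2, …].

ranges = [0.7852, 0.7040, 5.5801, 0.3695]

beam 1: φ=-90°, α=330°
  cosα=0.8660 sinα=-0.5000 | (5,3) | tMaxX 0.7852 tMaxY 1.2200 | tΔX 1.1547 tΔY 2.0000
    t=0.7852 [x] (6,3) — stop
  → r_1 = 0.7852
beam 2: φ=-45°, α=15°
  cosα=0.9659 sinα=0.2588 | (5,3) | tMaxX 0.7040 tMaxY 1.5068 | tΔX 1.0353 tΔY 3.8637
    t=0.7040 [x] (6,3) — stop
  → r_2 = 0.7040
beam 3: φ=45°, α=105°
  cosα=-0.2588 sinα=0.9659 | (5,3) | tMaxX 1.2364 tMaxY 0.4038 | tΔX 3.8637 tΔY 1.0353
    t=0.4038 [y] (5,4)
    t=1.2364 [x] (4,4)
    t=1.4390 [y] (4,5)
    t=2.4743 [y] (4,6)
    t=3.5096 [y] (4,7)
    t=4.5449 [y] (4,8)
    t=5.1001 [x] (3,8)
    t=5.5801 [y] (3,9) — stop
  → r_3 = 5.5801
beam 4: φ=90°, α=150°
  cosα=-0.8660 sinα=0.5000 | (5,3) | tMaxX 0.3695 tMaxY 0.7800 | tΔX 1.1547 tΔY 2.0000
    t=0.3695 [x] (4,3) — stop
  → r_4 = 0.3695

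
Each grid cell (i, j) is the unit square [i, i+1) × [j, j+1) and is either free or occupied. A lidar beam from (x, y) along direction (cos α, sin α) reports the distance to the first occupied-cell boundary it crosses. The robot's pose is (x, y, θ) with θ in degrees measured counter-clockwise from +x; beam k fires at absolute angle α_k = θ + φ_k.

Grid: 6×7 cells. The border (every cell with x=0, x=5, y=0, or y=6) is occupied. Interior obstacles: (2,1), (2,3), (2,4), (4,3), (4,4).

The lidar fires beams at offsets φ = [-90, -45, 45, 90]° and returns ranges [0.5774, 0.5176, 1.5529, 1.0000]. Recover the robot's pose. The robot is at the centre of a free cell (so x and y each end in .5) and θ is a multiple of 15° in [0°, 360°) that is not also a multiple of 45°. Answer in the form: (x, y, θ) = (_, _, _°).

The pose lattice has 15·16 = 240 candidates. Test each by forward raycasting.
  (3.5, 5.5, 75°): beam 1 = 1.5529 ≠ 0.5774 ✗
  (4.5, 5.5, 120°): beam 3 = 1.9319 ≠ 1.5529 ✗
  (3.5, 5.5, 195°): beam 1 = 0.5176 ≠ 0.5774 ✗
  (2.5, 2.5, 240°): beam 1 = 1.7321 ≠ 0.5774 ✗
  …
  (1.5, 2.5, 240°): r_1=0.5774, r_2=0.5176, r_3=1.5529, r_4=1.0000 — all match ✓
Only this pose fits every beam.

(x, y, θ) = (1.5, 2.5, 240°)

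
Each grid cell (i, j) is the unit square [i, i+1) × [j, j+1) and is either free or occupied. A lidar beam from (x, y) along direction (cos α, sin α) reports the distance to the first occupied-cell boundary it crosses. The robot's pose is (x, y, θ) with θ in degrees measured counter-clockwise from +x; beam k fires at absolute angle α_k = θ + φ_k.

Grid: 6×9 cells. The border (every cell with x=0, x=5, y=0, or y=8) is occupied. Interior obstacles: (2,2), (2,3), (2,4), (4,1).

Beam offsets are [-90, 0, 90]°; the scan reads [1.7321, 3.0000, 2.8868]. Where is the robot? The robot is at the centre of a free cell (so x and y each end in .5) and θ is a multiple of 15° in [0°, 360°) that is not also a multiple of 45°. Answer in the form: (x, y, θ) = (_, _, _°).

Enumerate (i+0.5, j+0.5, θ) over the 24 free cells and 16 admissible headings. For each, cast all 3 beams and compare to the given ranges.
  (3.5, 5.5, 240°): beam 1 = 2.8868 ≠ 1.7321 ✗
  (1.5, 4.5, 75°): beam 1 = 0.5176 ≠ 1.7321 ✗
  (3.5, 4.5, 330°): beam 1 = 1.0000 ≠ 1.7321 ✗
  (1.5, 6.5, 345°): beam 1 = 1.9319 ≠ 1.7321 ✗
  (3.5, 4.5, 150°): beam 1 = 3.0000 ≠ 1.7321 ✗
  …
  (2.5, 6.5, 240°): r_1=1.7321, r_2=3.0000, r_3=2.8868 — all match ✓
Only this pose fits every beam.

(x, y, θ) = (2.5, 6.5, 240°)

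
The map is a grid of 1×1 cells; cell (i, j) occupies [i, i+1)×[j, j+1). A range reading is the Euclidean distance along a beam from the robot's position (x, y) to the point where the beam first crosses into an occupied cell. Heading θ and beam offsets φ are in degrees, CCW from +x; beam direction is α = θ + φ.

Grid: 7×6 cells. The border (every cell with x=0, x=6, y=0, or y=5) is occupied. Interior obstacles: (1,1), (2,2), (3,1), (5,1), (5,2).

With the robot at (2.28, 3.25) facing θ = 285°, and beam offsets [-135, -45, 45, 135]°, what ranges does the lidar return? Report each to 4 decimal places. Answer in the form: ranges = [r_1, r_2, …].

ranges = [1.4780, 0.2887, 0.5000, 2.0207]

beam 1: φ=-135°, α=150°
  direction (-0.8660, 0.5000); cell (2,3); t to first gridline: x 0.3233, y 1.5000 (then +1.1547 / +2.0000)
    (1,3) via x @ 0.3233
    (0,3) via x @ 1.4780  # hit
  → r_1 = 1.4780
beam 2: φ=-45°, α=240°
  direction (-0.5000, -0.8660); cell (2,3); t to first gridline: x 0.5600, y 0.2887 (then +2.0000 / +1.1547)
    (2,2) via y @ 0.2887  # hit
  → r_2 = 0.2887
beam 3: φ=45°, α=330°
  direction (0.8660, -0.5000); cell (2,3); t to first gridline: x 0.8314, y 0.5000 (then +1.1547 / +2.0000)
    (2,2) via y @ 0.5000  # hit
  → r_3 = 0.5000
beam 4: φ=135°, α=60°
  direction (0.5000, 0.8660); cell (2,3); t to first gridline: x 1.4400, y 0.8660 (then +2.0000 / +1.1547)
    (2,4) via y @ 0.8660
    (3,4) via x @ 1.4400
    (3,5) via y @ 2.0207  # hit
  → r_4 = 2.0207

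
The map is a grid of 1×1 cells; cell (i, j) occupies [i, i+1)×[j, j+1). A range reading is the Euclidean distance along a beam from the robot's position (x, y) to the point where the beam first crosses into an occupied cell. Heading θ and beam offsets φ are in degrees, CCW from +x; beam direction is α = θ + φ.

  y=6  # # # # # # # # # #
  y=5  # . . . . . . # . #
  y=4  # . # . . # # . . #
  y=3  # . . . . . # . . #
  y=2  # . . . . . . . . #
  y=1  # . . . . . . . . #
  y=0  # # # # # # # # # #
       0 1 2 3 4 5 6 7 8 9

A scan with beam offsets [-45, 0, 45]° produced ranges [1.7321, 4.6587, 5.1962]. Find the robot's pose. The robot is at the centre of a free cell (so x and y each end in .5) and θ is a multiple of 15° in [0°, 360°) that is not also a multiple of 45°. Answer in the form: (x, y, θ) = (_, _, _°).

Enumerate (i+0.5, j+0.5, θ) over the 35 free cells and 16 admissible headings. For each, cast all 3 beams and compare to the given ranges.
  (3.5, 2.5, 150°): beam 1 = 1.9319 ≠ 1.7321 ✗
  (7.5, 4.5, 120°): beam 1 = 0.5176 ≠ 1.7321 ✗
  (8.5, 2.5, 210°): beam 1 = 1.9319 ≠ 1.7321 ✗
  (1.5, 5.5, 345°): beam 1 = 1.0000 ≠ 1.7321 ✗
  …
  (5.5, 1.5, 105°): r_1=1.7321, r_2=4.6587, r_3=5.1962 — all match ✓
Only this pose fits every beam.

(x, y, θ) = (5.5, 1.5, 105°)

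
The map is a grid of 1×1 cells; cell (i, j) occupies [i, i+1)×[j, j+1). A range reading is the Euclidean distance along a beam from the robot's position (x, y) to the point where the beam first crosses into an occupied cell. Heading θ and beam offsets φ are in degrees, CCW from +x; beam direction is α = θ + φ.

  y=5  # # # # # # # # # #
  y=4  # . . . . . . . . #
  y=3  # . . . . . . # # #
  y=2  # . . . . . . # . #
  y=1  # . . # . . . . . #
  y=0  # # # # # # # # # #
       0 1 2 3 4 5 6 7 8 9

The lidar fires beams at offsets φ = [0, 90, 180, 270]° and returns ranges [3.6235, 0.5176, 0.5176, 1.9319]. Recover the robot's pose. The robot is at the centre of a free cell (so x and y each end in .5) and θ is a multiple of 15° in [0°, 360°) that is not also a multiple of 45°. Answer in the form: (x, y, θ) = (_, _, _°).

(x, y, θ) = (4.5, 1.5, 75°)

The pose lattice has 28·16 = 448 candidates. Test each by forward raycasting.
  (6.5, 1.5, 105°): beam 2 = 1.9319 ≠ 0.5176 ✗
  (1.5, 3.5, 120°): beam 1 = 1.0000 ≠ 3.6235 ✗
  (6.5, 4.5, 60°): beam 1 = 0.5774 ≠ 3.6235 ✗
  …
  (4.5, 1.5, 75°): r_1=3.6235, r_2=0.5176, r_3=0.5176, r_4=1.9319 — all match ✓
No second candidate reproduces the full scan.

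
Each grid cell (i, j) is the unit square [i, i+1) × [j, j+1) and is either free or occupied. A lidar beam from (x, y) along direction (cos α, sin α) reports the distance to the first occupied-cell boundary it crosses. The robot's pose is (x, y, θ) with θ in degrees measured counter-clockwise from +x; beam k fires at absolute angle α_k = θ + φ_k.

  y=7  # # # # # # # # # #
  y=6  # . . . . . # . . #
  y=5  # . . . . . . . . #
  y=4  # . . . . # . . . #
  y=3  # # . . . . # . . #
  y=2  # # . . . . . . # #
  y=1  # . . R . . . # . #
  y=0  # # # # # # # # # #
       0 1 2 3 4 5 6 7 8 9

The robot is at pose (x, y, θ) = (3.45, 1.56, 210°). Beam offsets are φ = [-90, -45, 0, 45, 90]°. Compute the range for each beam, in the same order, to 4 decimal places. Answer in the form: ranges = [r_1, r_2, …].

beam 1: φ=-90°, α=120°
  direction (-0.5000, 0.8660); cell (3,1); t to first gridline: x 0.9000, y 0.5081 (then +2.0000 / +1.1547)
    (3,2) via y @ 0.5081
    (2,2) via x @ 0.9000
    (2,3) via y @ 1.6628
    (2,4) via y @ 2.8175
    (1,4) via x @ 2.9000
    (1,5) via y @ 3.9722
    (0,5) via x @ 4.9000  # hit
  → r_1 = 4.9000
beam 2: φ=-45°, α=165°
  direction (-0.9659, 0.2588); cell (3,1); t to first gridline: x 0.4659, y 1.7000 (then +1.0353 / +3.8637)
    (2,1) via x @ 0.4659
    (1,1) via x @ 1.5012
    (1,2) via y @ 1.7000  # hit
  → r_2 = 1.7000
beam 3: φ=0°, α=210°
  direction (-0.8660, -0.5000); cell (3,1); t to first gridline: x 0.5196, y 1.1200 (then +1.1547 / +2.0000)
    (2,1) via x @ 0.5196
    (2,0) via y @ 1.1200  # hit
  → r_3 = 1.1200
beam 4: φ=45°, α=255°
  direction (-0.2588, -0.9659); cell (3,1); t to first gridline: x 1.7387, y 0.5798 (then +3.8637 / +1.0353)
    (3,0) via y @ 0.5798  # hit
  → r_4 = 0.5798
beam 5: φ=90°, α=300°
  direction (0.5000, -0.8660); cell (3,1); t to first gridline: x 1.1000, y 0.6466 (then +2.0000 / +1.1547)
    (3,0) via y @ 0.6466  # hit
  → r_5 = 0.6466

ranges = [4.9000, 1.7000, 1.1200, 0.5798, 0.6466]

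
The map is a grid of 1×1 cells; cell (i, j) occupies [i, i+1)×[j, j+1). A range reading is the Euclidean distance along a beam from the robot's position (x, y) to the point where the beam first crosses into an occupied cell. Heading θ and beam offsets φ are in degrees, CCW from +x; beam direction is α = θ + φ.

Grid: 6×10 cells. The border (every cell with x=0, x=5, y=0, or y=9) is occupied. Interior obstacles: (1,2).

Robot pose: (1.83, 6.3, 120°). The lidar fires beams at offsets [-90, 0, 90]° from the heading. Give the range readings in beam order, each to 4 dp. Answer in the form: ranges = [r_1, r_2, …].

ranges = [3.6604, 1.6600, 0.9584]

beam 1: φ=-90°, α=30°
  dir = (cos 30°, sin 30°) = (0.8660, 0.5000); from cell (1,6)
  next x-line at t=0.1963, next y-line at t=1.4000; Δt_x=1.1547, Δt_y=2.0000
    x: enter (2,6) at t=0.1963
    x: enter (3,6) at t=1.3510
    y: enter (3,7) at t=1.4000
    x: enter (4,7) at t=2.5057
    y: enter (4,8) at t=3.4000
    x: enter (5,8) at t=3.6604 ← occupied
  → r_1 = 3.6604
beam 2: φ=0°, α=120°
  dir = (cos 120°, sin 120°) = (-0.5000, 0.8660); from cell (1,6)
  next x-line at t=1.6600, next y-line at t=0.8083; Δt_x=2.0000, Δt_y=1.1547
    y: enter (1,7) at t=0.8083
    x: enter (0,7) at t=1.6600 ← occupied
  → r_2 = 1.6600
beam 3: φ=90°, α=210°
  dir = (cos 210°, sin 210°) = (-0.8660, -0.5000); from cell (1,6)
  next x-line at t=0.9584, next y-line at t=0.6000; Δt_x=1.1547, Δt_y=2.0000
    y: enter (1,5) at t=0.6000
    x: enter (0,5) at t=0.9584 ← occupied
  → r_3 = 0.9584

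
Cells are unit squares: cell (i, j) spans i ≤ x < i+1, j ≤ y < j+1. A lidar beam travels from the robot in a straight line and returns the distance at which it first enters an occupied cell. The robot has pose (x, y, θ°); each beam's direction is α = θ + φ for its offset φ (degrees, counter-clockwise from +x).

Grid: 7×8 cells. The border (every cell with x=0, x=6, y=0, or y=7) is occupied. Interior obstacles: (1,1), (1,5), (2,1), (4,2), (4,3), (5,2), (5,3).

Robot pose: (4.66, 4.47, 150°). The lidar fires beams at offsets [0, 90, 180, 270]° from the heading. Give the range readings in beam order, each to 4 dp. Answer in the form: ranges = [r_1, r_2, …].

ranges = [4.2262, 0.5427, 0.9400, 2.6800]

beam 1: φ=0°, α=150°
  direction (-0.8660, 0.5000); cell (4,4); t to first gridline: x 0.7621, y 1.0600 (then +1.1547 / +2.0000)
    (3,4) via x @ 0.7621
    (3,5) via y @ 1.0600
    (2,5) via x @ 1.9168
    (2,6) via y @ 3.0600
    (1,6) via x @ 3.0715
    (0,6) via x @ 4.2262  # hit
  → r_1 = 4.2262
beam 2: φ=90°, α=240°
  direction (-0.5000, -0.8660); cell (4,4); t to first gridline: x 1.3200, y 0.5427 (then +2.0000 / +1.1547)
    (4,3) via y @ 0.5427  # hit
  → r_2 = 0.5427
beam 3: φ=180°, α=330°
  direction (0.8660, -0.5000); cell (4,4); t to first gridline: x 0.3926, y 0.9400 (then +1.1547 / +2.0000)
    (5,4) via x @ 0.3926
    (5,3) via y @ 0.9400  # hit
  → r_3 = 0.9400
beam 4: φ=270°, α=60°
  direction (0.5000, 0.8660); cell (4,4); t to first gridline: x 0.6800, y 0.6120 (then +2.0000 / +1.1547)
    (4,5) via y @ 0.6120
    (5,5) via x @ 0.6800
    (5,6) via y @ 1.7667
    (6,6) via x @ 2.6800  # hit
  → r_4 = 2.6800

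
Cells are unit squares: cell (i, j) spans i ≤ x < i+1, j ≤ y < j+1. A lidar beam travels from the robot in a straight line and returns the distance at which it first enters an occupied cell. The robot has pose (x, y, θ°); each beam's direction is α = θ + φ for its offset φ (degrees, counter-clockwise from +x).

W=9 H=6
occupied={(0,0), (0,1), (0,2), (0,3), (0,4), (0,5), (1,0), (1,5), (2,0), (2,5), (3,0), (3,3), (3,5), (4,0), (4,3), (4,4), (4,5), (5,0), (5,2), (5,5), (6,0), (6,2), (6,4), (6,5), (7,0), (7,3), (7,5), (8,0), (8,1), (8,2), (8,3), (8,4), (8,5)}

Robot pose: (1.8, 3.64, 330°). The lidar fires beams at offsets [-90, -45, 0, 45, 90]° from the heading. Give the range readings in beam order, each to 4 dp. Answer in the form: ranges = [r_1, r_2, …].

beam 1: φ=-90°, α=240°
  direction (-0.5000, -0.8660); cell (1,3); t to first gridline: x 1.6000, y 0.7390 (then +2.0000 / +1.1547)
    (1,2) via y @ 0.7390
    (0,2) via x @ 1.6000  # hit
  → r_1 = 1.6000
beam 2: φ=-45°, α=285°
  direction (0.2588, -0.9659); cell (1,3); t to first gridline: x 0.7727, y 0.6626 (then +3.8637 / +1.0353)
    (1,2) via y @ 0.6626
    (2,2) via x @ 0.7727
    (2,1) via y @ 1.6979
    (2,0) via y @ 2.7331  # hit
  → r_2 = 2.7331
beam 3: φ=0°, α=330°
  direction (0.8660, -0.5000); cell (1,3); t to first gridline: x 0.2309, y 1.2800 (then +1.1547 / +2.0000)
    (2,3) via x @ 0.2309
    (2,2) via y @ 1.2800
    (3,2) via x @ 1.3856
    (4,2) via x @ 2.5403
    (4,1) via y @ 3.2800
    (5,1) via x @ 3.6950
    (6,1) via x @ 4.8497
    (6,0) via y @ 5.2800  # hit
  → r_3 = 5.2800
beam 4: φ=45°, α=15°
  direction (0.9659, 0.2588); cell (1,3); t to first gridline: x 0.2071, y 1.3909 (then +1.0353 / +3.8637)
    (2,3) via x @ 0.2071
    (3,3) via x @ 1.2423  # hit
  → r_4 = 1.2423
beam 5: φ=90°, α=60°
  direction (0.5000, 0.8660); cell (1,3); t to first gridline: x 0.4000, y 0.4157 (then +2.0000 / +1.1547)
    (2,3) via x @ 0.4000
    (2,4) via y @ 0.4157
    (2,5) via y @ 1.5704  # hit
  → r_5 = 1.5704

ranges = [1.6000, 2.7331, 5.2800, 1.2423, 1.5704]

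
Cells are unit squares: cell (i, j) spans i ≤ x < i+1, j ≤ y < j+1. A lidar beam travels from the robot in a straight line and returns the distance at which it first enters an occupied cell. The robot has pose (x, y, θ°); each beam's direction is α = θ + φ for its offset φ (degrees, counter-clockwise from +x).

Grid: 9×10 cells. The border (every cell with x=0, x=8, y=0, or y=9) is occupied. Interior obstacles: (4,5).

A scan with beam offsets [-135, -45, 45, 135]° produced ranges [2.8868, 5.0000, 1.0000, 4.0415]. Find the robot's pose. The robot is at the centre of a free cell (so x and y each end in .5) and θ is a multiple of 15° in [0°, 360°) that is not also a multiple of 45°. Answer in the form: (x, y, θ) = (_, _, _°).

Candidates: 55 free-cell centres × 16 headings = 880 poses. Raycast each; keep the one whose scan matches to 4 dp.
  (2.5, 3.5, 15°): beam 3 = 6.3509 ≠ 1.0000 ✗
  (3.5, 8.5, 105°): beam 1 = 5.1962 ≠ 2.8868 ✗
  (4.5, 4.5, 255°): beam 1 = 0.5774 ≠ 2.8868 ✗
  (1.5, 6.5, 15°): beam 1 = 1.0000 ≠ 2.8868 ✗
  (6.5, 5.5, 285°): beam 1 = 6.3509 ≠ 2.8868 ✗
  …
  (5.5, 4.5, 105°): r_1=2.8868, r_2=5.0000, r_3=1.0000, r_4=4.0415 — all match ✓
No second candidate reproduces the full scan.

(x, y, θ) = (5.5, 4.5, 105°)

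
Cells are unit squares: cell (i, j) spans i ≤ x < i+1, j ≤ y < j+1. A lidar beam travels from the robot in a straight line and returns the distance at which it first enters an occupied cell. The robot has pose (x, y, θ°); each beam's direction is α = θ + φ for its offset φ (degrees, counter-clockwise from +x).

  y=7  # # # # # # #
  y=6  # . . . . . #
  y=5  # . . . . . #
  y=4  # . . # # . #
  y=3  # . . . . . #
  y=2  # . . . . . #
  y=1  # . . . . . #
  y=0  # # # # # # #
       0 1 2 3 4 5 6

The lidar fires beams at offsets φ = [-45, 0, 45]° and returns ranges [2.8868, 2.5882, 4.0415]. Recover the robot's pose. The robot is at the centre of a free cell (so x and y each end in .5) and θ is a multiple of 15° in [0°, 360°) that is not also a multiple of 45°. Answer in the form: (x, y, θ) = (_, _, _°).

(x, y, θ) = (2.5, 3.5, 285°)

Candidates: 28 free-cell centres × 16 headings = 448 poses. Raycast each; keep the one whose scan matches to 4 dp.
  (2.5, 2.5, 255°): beam 1 = 1.7321 ≠ 2.8868 ✗
  (2.5, 1.5, 330°): beam 1 = 0.5176 ≠ 2.8868 ✗
  (2.5, 3.5, 150°): beam 1 = 3.6235 ≠ 2.8868 ✗
  (2.5, 4.5, 75°): beam 1 = 0.5774 ≠ 2.8868 ✗
  …
  (2.5, 3.5, 285°): r_1=2.8868, r_2=2.5882, r_3=4.0415 — all match ✓
No second candidate reproduces the full scan.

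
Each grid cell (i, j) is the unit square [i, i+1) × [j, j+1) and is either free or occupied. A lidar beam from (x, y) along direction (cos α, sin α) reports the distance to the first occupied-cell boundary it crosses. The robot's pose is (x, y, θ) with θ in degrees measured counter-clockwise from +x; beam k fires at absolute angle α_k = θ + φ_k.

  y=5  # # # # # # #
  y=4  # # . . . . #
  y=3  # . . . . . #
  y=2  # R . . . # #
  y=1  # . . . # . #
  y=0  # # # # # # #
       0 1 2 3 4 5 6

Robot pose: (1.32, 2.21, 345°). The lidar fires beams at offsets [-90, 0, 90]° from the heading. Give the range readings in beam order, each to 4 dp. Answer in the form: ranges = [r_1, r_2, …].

ranges = [1.2364, 2.7745, 1.8531]

beam 1: φ=-90°, α=255°
  d=(-0.2588,-0.9659)  start (1,2)  tX=1.2364 tY=0.2174  stride 1/|dx|=3.8637 1/|dy|=1.0353
    cross y-line → (1,1), t=0.2174
    cross x-line → (0,1), t=1.2364 (wall)
  → r_1 = 1.2364
beam 2: φ=0°, α=345°
  d=(0.9659,-0.2588)  start (1,2)  tX=0.7040 tY=0.8114  stride 1/|dx|=1.0353 1/|dy|=3.8637
    cross x-line → (2,2), t=0.7040
    cross y-line → (2,1), t=0.8114
    cross x-line → (3,1), t=1.7393
    cross x-line → (4,1), t=2.7745 (wall)
  → r_2 = 2.7745
beam 3: φ=90°, α=75°
  d=(0.2588,0.9659)  start (1,2)  tX=2.6273 tY=0.8179  stride 1/|dx|=3.8637 1/|dy|=1.0353
    cross y-line → (1,3), t=0.8179
    cross y-line → (1,4), t=1.8531 (wall)
  → r_3 = 1.8531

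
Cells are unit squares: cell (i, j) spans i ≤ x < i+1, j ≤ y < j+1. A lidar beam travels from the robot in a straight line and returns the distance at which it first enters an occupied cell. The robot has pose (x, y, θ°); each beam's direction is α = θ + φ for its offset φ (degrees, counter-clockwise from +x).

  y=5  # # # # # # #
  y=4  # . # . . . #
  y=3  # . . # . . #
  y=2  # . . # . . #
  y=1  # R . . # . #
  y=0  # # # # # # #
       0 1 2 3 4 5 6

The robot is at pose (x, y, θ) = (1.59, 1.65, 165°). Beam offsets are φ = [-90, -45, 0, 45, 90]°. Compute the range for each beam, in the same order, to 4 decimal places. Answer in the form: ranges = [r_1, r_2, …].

beam 1: φ=-90°, α=75°
  dir = (cos 75°, sin 75°) = (0.2588, 0.9659); from cell (1,1)
  next x-line at t=1.5841, next y-line at t=0.3623; Δt_x=3.8637, Δt_y=1.0353
    y: enter (1,2) at t=0.3623
    y: enter (1,3) at t=1.3976
    x: enter (2,3) at t=1.5841
    y: enter (2,4) at t=2.4329 ← occupied
  → r_1 = 2.4329
beam 2: φ=-45°, α=120°
  dir = (cos 120°, sin 120°) = (-0.5000, 0.8660); from cell (1,1)
  next x-line at t=1.1800, next y-line at t=0.4041; Δt_x=2.0000, Δt_y=1.1547
    y: enter (1,2) at t=0.4041
    x: enter (0,2) at t=1.1800 ← occupied
  → r_2 = 1.1800
beam 3: φ=0°, α=165°
  dir = (cos 165°, sin 165°) = (-0.9659, 0.2588); from cell (1,1)
  next x-line at t=0.6108, next y-line at t=1.3523; Δt_x=1.0353, Δt_y=3.8637
    x: enter (0,1) at t=0.6108 ← occupied
  → r_3 = 0.6108
beam 4: φ=45°, α=210°
  dir = (cos 210°, sin 210°) = (-0.8660, -0.5000); from cell (1,1)
  next x-line at t=0.6813, next y-line at t=1.3000; Δt_x=1.1547, Δt_y=2.0000
    x: enter (0,1) at t=0.6813 ← occupied
  → r_4 = 0.6813
beam 5: φ=90°, α=255°
  dir = (cos 255°, sin 255°) = (-0.2588, -0.9659); from cell (1,1)
  next x-line at t=2.2796, next y-line at t=0.6729; Δt_x=3.8637, Δt_y=1.0353
    y: enter (1,0) at t=0.6729 ← occupied
  → r_5 = 0.6729

ranges = [2.4329, 1.1800, 0.6108, 0.6813, 0.6729]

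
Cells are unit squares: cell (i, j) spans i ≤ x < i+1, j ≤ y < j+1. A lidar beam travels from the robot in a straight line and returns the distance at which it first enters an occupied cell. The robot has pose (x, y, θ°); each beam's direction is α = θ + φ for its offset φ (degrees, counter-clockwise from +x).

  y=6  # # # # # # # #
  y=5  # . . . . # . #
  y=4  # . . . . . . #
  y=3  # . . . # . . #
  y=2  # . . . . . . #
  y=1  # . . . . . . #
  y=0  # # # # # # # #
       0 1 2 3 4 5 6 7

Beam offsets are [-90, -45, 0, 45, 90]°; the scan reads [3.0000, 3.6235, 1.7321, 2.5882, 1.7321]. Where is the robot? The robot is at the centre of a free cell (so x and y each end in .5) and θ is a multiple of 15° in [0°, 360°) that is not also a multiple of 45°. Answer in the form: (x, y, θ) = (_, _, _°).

Candidates: 28 free-cell centres × 16 headings = 448 poses. Raycast each; keep the one whose scan matches to 4 dp.
  (4.5, 4.5, 195°): beam 1 = 1.5529 ≠ 3.0000 ✗
  (6.5, 4.5, 75°): beam 1 = 0.5176 ≠ 3.0000 ✗
  (4.5, 5.5, 105°): beam 1 = 0.5176 ≠ 3.0000 ✗
  …
  (2.5, 4.5, 330°): r_1=3.0000, r_2=3.6235, r_3=1.7321, r_4=2.5882, r_5=1.7321 — all match ✓
No second candidate reproduces the full scan.

(x, y, θ) = (2.5, 4.5, 330°)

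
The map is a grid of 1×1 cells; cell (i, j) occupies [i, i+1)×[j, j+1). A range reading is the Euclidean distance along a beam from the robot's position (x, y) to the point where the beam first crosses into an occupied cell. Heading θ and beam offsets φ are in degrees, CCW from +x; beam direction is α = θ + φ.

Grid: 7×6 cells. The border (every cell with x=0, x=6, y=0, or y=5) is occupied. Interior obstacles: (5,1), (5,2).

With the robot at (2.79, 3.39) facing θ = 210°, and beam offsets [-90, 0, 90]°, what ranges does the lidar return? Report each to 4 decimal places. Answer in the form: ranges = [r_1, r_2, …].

ranges = [1.8591, 2.0669, 2.7597]

beam 1: φ=-90°, α=120°
  cosα=-0.5000 sinα=0.8660 | (2,3) | tMaxX 1.5800 tMaxY 0.7044 | tΔX 2.0000 tΔY 1.1547
    t=0.7044 [y] (2,4)
    t=1.5800 [x] (1,4)
    t=1.8591 [y] (1,5) — stop
  → r_1 = 1.8591
beam 2: φ=0°, α=210°
  cosα=-0.8660 sinα=-0.5000 | (2,3) | tMaxX 0.9122 tMaxY 0.7800 | tΔX 1.1547 tΔY 2.0000
    t=0.7800 [y] (2,2)
    t=0.9122 [x] (1,2)
    t=2.0669 [x] (0,2) — stop
  → r_2 = 2.0669
beam 3: φ=90°, α=300°
  cosα=0.5000 sinα=-0.8660 | (2,3) | tMaxX 0.4200 tMaxY 0.4503 | tΔX 2.0000 tΔY 1.1547
    t=0.4200 [x] (3,3)
    t=0.4503 [y] (3,2)
    t=1.6050 [y] (3,1)
    t=2.4200 [x] (4,1)
    t=2.7597 [y] (4,0) — stop
  → r_3 = 2.7597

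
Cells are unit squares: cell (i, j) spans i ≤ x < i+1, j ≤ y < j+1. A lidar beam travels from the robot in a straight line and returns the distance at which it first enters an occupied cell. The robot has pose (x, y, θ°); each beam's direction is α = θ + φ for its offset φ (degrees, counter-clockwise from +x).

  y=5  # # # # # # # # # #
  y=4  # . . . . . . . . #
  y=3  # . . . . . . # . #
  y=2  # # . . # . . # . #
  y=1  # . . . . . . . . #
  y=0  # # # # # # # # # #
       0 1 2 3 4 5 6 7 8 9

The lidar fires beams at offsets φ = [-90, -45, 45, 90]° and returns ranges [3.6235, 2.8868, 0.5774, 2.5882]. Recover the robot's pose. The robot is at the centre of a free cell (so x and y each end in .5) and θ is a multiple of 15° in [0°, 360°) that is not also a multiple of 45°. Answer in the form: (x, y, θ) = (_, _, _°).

(x, y, θ) = (4.5, 3.5, 255°)

Candidates: 28 free-cell centres × 16 headings = 448 poses. Raycast each; keep the one whose scan matches to 4 dp.
  (8.5, 1.5, 60°): beam 1 = 0.5774 ≠ 3.6235 ✗
  (1.5, 1.5, 210°): beam 1 = 0.5774 ≠ 3.6235 ✗
  (5.5, 2.5, 300°): beam 1 = 0.5774 ≠ 3.6235 ✗
  (5.5, 2.5, 150°): beam 1 = 2.8868 ≠ 3.6235 ✗
  …
  (4.5, 3.5, 255°): r_1=3.6235, r_2=2.8868, r_3=0.5774, r_4=2.5882 — all match ✓
No second candidate reproduces the full scan.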